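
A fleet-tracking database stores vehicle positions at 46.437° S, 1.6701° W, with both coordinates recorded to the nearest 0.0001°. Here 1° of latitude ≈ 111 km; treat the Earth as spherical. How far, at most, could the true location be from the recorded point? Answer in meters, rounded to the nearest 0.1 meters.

Rounding to 4 decimal places leaves each coordinate within ±5e-05° of the true value.
North–south component: 5e-05° × 111000 = 5.55 m.
E–W at 46.437°: 5e-05° × 111000 × cos 46.437° = 5e-05 × 111000 × 0.6892 ≈ 3.82479 m.
The two errors are perpendicular, so the maximum displacement is √(5.55² + 3.82479²) ≈ 6.74029 m.

6.7 meters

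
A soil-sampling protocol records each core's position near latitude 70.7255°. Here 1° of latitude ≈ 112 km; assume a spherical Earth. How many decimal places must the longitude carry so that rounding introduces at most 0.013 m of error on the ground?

7 decimal places

At 70.7255° one degree of longitude covers 112000 × cos 70.7255° ≈ 112000 × 0.3301 ≈ 36970.6 m.
N decimal places → at most half a unit in the last place, 0.5 × 10⁻ᴺ° = 36970.6/2 × 10⁻ᴺ m.
Setting 18485.3 × 10⁻ᴺ ≤ 0.013 gives 10ᴺ ≥ 1.422e+06, i.e. N ≥ 6.15.
At 6 places the error can reach 0.0185 m, but 7 places keeps it to 0.00185 m.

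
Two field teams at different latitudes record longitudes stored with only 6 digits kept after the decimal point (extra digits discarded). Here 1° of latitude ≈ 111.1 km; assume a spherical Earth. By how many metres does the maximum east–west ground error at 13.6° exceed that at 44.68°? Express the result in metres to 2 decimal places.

0.03 metres

Truncating at 6 decimal places can drop up to a full unit in the last place, so the longitude may be off by as much as 1e-06°.
Error at 13.6° = 1e-06° × 111100 × cos 13.6° ≈ 0.1111 × 0.9720 = 0.10798 m.
Error at 44.68° = 1e-06° × 111100 × cos 44.68° ≈ 0.1111 × 0.7110 = 0.078997 m.
Difference: 0.10798 − 0.078997 = 0.028988 m.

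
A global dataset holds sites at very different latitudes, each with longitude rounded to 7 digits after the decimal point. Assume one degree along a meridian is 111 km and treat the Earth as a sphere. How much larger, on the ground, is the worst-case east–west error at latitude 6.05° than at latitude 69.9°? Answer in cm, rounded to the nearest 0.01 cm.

0.36 cm

Rounding to 7 decimal places leaves the longitude within ±5e-08° of the true value.
At 6.05°: 5e-08° × 111000 × cos 6.05° = 5e-08 × 111000 × 0.9944 ≈ 0.0055191 m.
At 69.9°: 5e-08° × 111000 × cos 69.9° = 5e-08 × 111000 × 0.3437 ≈ 0.0019073 m.
So the lower-latitude error exceeds the higher by 0.0055191 − 0.0019073 = 0.0036118 m.
That is 0.00361178 m = 0.36118 cm.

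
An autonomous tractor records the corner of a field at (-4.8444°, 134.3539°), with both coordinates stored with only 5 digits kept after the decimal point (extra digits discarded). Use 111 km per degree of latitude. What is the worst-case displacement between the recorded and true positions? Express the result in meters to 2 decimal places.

1.57 meters

Truncating at 5 decimal places can drop up to a full unit in the last place, so each coordinate may be off by as much as 1e-05°.
N–S: 1e-05° × 111000 m/° = 1.11 m.
Longitude error → 1e-05 × 111000 × cos 4.8444° = 1e-05 × 111000 × 0.9964 ≈ 1.10603 m.
Worst case both components are at the extreme and orthogonal: √(1.11² + 1.10603²) ≈ 1.56698 m.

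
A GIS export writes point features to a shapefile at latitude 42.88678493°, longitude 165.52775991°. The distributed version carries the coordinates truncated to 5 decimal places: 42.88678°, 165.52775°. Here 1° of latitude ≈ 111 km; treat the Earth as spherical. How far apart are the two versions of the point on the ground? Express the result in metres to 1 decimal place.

1.0 metres

Δlat = 42.88678493 − 42.88678 = +0.00000493°; Δlon = 165.52775991 − 165.52775 = +0.00000991°.
N–S: 0.00000493° × 111000 m/° = 0.54723 m.
E–W at 42.8868°: 0.00000991° × 111000 × cos 42.8868° = 0.00000991 × 111000 × 0.7327 ≈ 0.805977 m.
Hypotenuse of the two orthogonal shifts: √(0.54723² + 0.805977²) = 0.974197 m.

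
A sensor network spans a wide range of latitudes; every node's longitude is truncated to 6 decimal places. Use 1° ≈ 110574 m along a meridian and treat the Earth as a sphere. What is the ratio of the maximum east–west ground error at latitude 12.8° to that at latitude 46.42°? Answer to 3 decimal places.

Truncating at 6 decimal places can drop up to a full unit in the last place, so the longitude may be off by as much as 1e-06°.
Error at 12.8° = 1e-06° × 110574 × cos 12.8° ≈ 0.11057 × 0.9751 = 0.10783 m.
At 46.42°: 1e-06° × 110574 × cos 46.42° = 1e-06 × 110574 × 0.6894 ≈ 0.076226 m.
The ratio reduces to cos 12.8° / cos 46.42° = 0.9751/0.6894 ≈ 1.4146.

1.415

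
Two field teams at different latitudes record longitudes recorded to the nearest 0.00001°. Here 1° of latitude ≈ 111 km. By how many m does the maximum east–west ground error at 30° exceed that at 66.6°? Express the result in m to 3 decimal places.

Rounding to 5 decimal places leaves the longitude within ±5e-06° of the true value.
Error at 30° = 5e-06° × 111000 × cos 30° ≈ 0.555 × 0.8660 = 0.48064 m.
At 66.6°: 5e-06° × 111000 × cos 66.6° = 5e-06 × 111000 × 0.3971 ≈ 0.22042 m.
So the lower-latitude error exceeds the higher by 0.48064 − 0.22042 = 0.26023 m.

0.260 m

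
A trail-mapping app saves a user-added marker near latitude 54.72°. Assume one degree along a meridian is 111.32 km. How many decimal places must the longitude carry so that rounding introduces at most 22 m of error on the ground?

4 decimal places

At 54.72° one degree of longitude covers 111320 × cos 54.72° ≈ 111320 × 0.5776 ≈ 64295.4 m.
Rounding to N decimal places gives at most 0.5 × 10⁻ᴺ degrees of error, i.e. 0.5 × 10⁻ᴺ × 64295.4 m.
Setting 32147.7 × 10⁻ᴺ ≤ 22 gives 10ᴺ ≥ 1461, i.e. N ≥ 3.16.
N = 3 would give 32.1 m (too coarse); N = 4 gives 3.21 m ≤ 22 m.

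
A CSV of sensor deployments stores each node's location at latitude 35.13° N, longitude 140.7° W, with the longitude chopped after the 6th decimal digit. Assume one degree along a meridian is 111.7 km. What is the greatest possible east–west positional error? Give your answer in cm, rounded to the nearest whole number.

Truncating at 6 decimal places can drop up to a full unit in the last place, so the longitude may be off by as much as 1e-06°.
At latitude 35.13° a degree of longitude spans 111700 m × cos 35.13° = 111700 × 0.8178 ≈ 91353.7 m.
Maximum E–W displacement: 1e-06 × 91353.7 = 0.0913537 m.
That is 0.0913537 m = 9.1354 cm.

9 cm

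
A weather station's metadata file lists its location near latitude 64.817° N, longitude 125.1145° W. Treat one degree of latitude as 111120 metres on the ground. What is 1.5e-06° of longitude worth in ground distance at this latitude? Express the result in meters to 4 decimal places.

One degree of longitude here spans 111120 × cos 64.817° = 111120 × 0.4255 ≈ 47282.8 m; 1.5e-06° of that is 0.0709241 m.

0.0709 meters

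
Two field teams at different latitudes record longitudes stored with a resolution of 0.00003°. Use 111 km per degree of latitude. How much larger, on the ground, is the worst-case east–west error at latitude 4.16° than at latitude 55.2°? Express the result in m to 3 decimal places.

With a 0.00003° grid the true value lies within half a step, ±0.00003°/2 = ±1.5e-05°, of the stored one.
At 4.16°: 1.5e-05° × 111000 × cos 4.16° = 1.5e-05 × 111000 × 0.9974 ≈ 1.6606 m.
At 55.2°: 1.5e-05° × 111000 × cos 55.2° = 1.5e-05 × 111000 × 0.5707 ≈ 0.95024 m.
So the lower-latitude error exceeds the higher by 1.6606 − 0.95024 = 0.71038 m.

0.710 m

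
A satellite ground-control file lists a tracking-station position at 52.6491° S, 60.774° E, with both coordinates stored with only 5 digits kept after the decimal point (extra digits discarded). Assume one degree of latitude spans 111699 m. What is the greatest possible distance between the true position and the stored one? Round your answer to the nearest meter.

1 meters

Truncating at 5 decimal places can drop up to a full unit in the last place, so each coordinate may be off by as much as 1e-05°.
North–south component: 1e-05° × 111699 = 1.11699 m.
E–W at 52.6491°: 1e-05° × 111699 × cos 52.6491° = 1e-05 × 111699 × 0.6067 ≈ 0.677672 m.
Combining orthogonally: (1.11699² + 0.677672²)^½ ≈ 1.30649 m.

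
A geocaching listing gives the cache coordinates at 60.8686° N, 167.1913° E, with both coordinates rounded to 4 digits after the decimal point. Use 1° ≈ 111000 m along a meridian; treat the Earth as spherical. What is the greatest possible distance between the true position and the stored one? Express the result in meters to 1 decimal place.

Rounding to 4 decimal places leaves each coordinate within ±5e-05° of the true value.
North–south component: 5e-05° × 111000 = 5.55 m.
Longitude error → 5e-05 × 111000 × cos 60.8686° = 5e-05 × 111000 × 0.4868 ≈ 2.70182 m.
Worst case both components are at the extreme and orthogonal: √(5.55² + 2.70182²) ≈ 6.17271 m.

6.2 meters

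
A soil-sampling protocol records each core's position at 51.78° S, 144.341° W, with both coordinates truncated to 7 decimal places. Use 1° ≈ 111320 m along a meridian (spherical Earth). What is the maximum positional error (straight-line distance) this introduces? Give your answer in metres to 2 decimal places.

0.01 metres

Truncating at 7 decimal places can drop up to a full unit in the last place, so each coordinate may be off by as much as 1e-07°.
Latitude error → 1e-07 × 111320 = 0.011132 m along the meridian.
Longitude error → 1e-07 × 111320 × cos 51.78° = 1e-07 × 111320 × 0.6187 ≈ 0.00688718 m.
Combining orthogonally: (0.011132² + 0.00688718²)^½ ≈ 0.0130902 m.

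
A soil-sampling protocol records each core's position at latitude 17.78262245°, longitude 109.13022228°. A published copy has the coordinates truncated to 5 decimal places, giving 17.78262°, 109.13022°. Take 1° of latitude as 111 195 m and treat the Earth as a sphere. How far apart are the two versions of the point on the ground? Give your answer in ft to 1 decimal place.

1.2 ft

Δlat = 17.78262245 − 17.78262 = +0.00000245°; Δlon = 109.13022228 − 109.13022 = +0.00000228°.
North–south shift: 0.00000245 × 111195 = 0.272428 m.
E–W at 17.7826°: 0.00000228° × 111195 × cos 17.7826° = 0.00000228 × 111195 × 0.9522 ≈ 0.241412 m.
Hypotenuse of the two orthogonal shifts: √(0.272428² + 0.241412²) = 0.364001 m.
Converting: 0.364001 m × 3.2808 ft/m ≈ 1.1942 ft.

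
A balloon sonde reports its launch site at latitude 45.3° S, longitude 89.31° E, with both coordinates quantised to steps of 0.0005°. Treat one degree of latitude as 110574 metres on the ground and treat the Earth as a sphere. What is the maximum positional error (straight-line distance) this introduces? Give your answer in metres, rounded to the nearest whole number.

With a 0.0005° grid the true value lies within half a step, ±0.0005°/2 = ±0.00025°, of the stored one.
Latitude error → 0.00025 × 110574 = 27.6435 m along the meridian.
E–W at 45.3°: 0.00025° × 110574 × cos 45.3° = 0.00025 × 110574 × 0.7034 ≈ 19.4443 m.
The two errors are perpendicular, so the maximum displacement is √(27.6435² + 19.4443²) ≈ 33.7971 m.

34 metres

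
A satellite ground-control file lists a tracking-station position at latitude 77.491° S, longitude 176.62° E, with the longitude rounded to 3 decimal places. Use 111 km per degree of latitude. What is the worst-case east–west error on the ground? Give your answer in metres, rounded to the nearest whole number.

Rounding to 3 decimal places leaves the longitude within ±0.0005° of the true value.
One degree of longitude at 77.491° is 111000 × cos 77.491° ≈ 111000 × 0.2166 = 24041.8 m.
East–west error: 0.0005° × 24041.8 m/° ≈ 12.0209 m.

12 metres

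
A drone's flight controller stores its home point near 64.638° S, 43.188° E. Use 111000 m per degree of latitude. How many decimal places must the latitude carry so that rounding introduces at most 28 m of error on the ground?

One degree of latitude covers 111000 m.
N decimal places → at most half a unit in the last place, 0.5 × 10⁻ᴺ° = 111000/2 × 10⁻ᴺ m.
Need 0.5 × 111000 × 10⁻ᴺ ≤ 28 → 10⁻ᴺ ≤ 5.045e-04, so N ≥ 3.30.
So 4 decimal places suffice (5.55 m); 3 would allow up to 55.5 m.

4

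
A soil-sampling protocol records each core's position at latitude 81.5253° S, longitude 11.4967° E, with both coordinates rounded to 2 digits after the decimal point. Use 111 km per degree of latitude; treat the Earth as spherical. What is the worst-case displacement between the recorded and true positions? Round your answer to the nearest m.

Rounding to 2 decimal places leaves each coordinate within ±0.005° of the true value.
N–S: 0.005° × 111000 m/° = 555 m.
Longitude error → 0.005 × 111000 × cos 81.5253° = 0.005 × 111000 × 0.1474 ≈ 81.7918 m.
Combining orthogonally: (555² + 81.7918²)^½ ≈ 560.995 m.

561 m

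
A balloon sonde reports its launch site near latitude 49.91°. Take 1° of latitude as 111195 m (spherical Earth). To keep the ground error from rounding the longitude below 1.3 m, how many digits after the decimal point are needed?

At 49.91° one degree of longitude covers 111195 × cos 49.91° ≈ 111195 × 0.6440 ≈ 71608.5 m.
With N decimal places the half-ulp bound is 0.5·10⁻ᴺ°, or 0.5·10⁻ᴺ × 71608.5 m on the ground.
Setting 35804.2 × 10⁻ᴺ ≤ 1.3 gives 10ᴺ ≥ 2.754e+04, i.e. N ≥ 4.44.
N = 4 would give 3.58 m (too coarse); N = 5 gives 0.358 m ≤ 1.3 m.

5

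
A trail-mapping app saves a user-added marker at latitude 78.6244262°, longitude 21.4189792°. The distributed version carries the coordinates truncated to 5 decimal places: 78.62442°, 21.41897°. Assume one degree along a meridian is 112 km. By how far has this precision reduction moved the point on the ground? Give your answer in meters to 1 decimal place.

Δlat = 78.6244262 − 78.62442 = +0.0000062°; Δlon = 21.4189792 − 21.41897 = +0.0000092°.
North–south shift: 0.0000062 × 112000 = 0.6944 m.
East–west at this latitude: 0.0000092° × 112000 × cos 78.6244° ≈ 0.0000092 × 22090.8 = 0.203236 m.
Combined displacement = (0.6944² + 0.203236²)^½ ≈ 0.72353 m.

0.7 meters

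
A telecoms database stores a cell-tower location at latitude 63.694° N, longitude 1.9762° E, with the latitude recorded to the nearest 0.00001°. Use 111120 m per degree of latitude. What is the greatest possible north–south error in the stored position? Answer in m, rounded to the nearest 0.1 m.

Rounding to 5 decimal places leaves the latitude within ±5e-06° of the true value.
So the N–S error is at most 5e-06 × 111120 = 0.5556 m.

0.6 m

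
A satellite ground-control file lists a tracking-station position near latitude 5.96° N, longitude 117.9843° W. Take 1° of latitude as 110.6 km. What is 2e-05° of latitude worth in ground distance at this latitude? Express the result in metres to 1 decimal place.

2.2 metres

Along a meridian 2e-05° is 2e-05 × 110600 = 2.212 m.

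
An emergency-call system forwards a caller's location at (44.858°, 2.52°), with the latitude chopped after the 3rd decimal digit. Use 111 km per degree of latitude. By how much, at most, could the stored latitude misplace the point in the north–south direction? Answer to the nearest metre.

Truncating at 3 decimal places can drop up to a full unit in the last place, so the latitude may be off by as much as 0.001°.
Along the meridian that is 0.001° × 111000 m/° = 111 m.

111 metres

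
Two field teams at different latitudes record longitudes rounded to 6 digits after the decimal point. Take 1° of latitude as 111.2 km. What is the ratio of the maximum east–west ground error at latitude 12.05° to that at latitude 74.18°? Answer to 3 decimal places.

Rounding to 6 decimal places leaves the longitude within ±5e-07° of the true value.
Error at 12.05° = 5e-07° × 111200 × cos 12.05° ≈ 0.0556 × 0.9780 = 0.054375 m.
Error at 74.18° = 5e-07° × 111200 × cos 74.18° ≈ 0.0556 × 0.2726 = 0.015157 m.
Ratio: 0.054375 / 0.015157 = cos 12.05° / cos 74.18° ≈ 3.5873.

3.587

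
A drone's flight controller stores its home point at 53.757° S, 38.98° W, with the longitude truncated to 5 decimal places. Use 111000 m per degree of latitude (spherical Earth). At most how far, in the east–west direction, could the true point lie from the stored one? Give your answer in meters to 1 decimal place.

Truncating at 5 decimal places can drop up to a full unit in the last place, so the longitude may be off by as much as 1e-05°.
One degree of longitude at 53.757° is 111000 × cos 53.757° ≈ 111000 × 0.5912 = 65624.4 m.
East–west error: 1e-05° × 65624.4 m/° ≈ 0.656244 m.

0.7 meters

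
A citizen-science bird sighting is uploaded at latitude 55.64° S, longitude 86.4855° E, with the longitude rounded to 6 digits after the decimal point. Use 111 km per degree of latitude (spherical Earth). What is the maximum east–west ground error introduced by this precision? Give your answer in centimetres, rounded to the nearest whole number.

3 centimetres

Rounding to 6 decimal places leaves the longitude within ±5e-07° of the true value.
One degree of longitude at 55.64° is 111000 × cos 55.64° ≈ 111000 × 0.5644 = 62647.4 m.
East–west error: 5e-07° × 62647.4 m/° ≈ 0.0313237 m.
That is 0.0313237 m = 3.1324 cm.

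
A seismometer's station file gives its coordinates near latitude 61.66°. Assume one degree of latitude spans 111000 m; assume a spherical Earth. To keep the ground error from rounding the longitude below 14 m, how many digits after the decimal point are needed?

4 decimal places

At 61.66° one degree of longitude covers 111000 × cos 61.66° ≈ 111000 × 0.4747 ≈ 52692 m.
Rounding to N decimal places gives at most 0.5 × 10⁻ᴺ degrees of error, i.e. 0.5 × 10⁻ᴺ × 52692 m.
Need 0.5 × 52692 × 10⁻ᴺ ≤ 14 → 10⁻ᴺ ≤ 5.314e-04, so N ≥ 3.27.
N = 3 would give 26.3 m (too coarse); N = 4 gives 2.63 m ≤ 14 m.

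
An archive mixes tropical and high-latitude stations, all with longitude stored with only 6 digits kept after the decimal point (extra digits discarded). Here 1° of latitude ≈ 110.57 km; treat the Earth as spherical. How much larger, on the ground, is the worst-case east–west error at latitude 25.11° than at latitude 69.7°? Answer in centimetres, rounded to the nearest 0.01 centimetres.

6.18 centimetres

Truncating at 6 decimal places can drop up to a full unit in the last place, so the longitude may be off by as much as 1e-06°.
At 25.11°: 1e-06° × 110570 × cos 25.11° = 1e-06 × 110570 × 0.9055 ≈ 0.10012 m.
At 69.7°: 1e-06° × 110570 × cos 69.7° = 1e-06 × 110570 × 0.3469 ≈ 0.038361 m.
Difference: 0.10012 − 0.038361 = 0.06176 m.
That is 0.0617599 m = 6.176 cm.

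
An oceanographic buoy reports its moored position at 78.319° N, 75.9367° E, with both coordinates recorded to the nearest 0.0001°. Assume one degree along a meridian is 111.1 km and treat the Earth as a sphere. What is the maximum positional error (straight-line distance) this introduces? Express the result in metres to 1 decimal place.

Rounding to 4 decimal places leaves each coordinate within ±5e-05° of the true value.
North–south component: 5e-05° × 111100 = 5.555 m.
East–west component at 78.319°: 5e-05° × 111100 × cos 78.319° ≈ 5e-05 × 22493.6 ≈ 1.12468 m.
Worst case both components are at the extreme and orthogonal: √(5.555² + 1.12468²) ≈ 5.66771 m.

5.7 metres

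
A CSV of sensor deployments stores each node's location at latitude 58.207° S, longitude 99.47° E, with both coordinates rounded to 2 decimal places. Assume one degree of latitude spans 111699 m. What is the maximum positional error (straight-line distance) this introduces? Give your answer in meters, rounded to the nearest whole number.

Rounding to 2 decimal places leaves each coordinate within ±0.005° of the true value.
North–south component: 0.005° × 111699 = 558.495 m.
E–W at 58.207°: 0.005° × 111699 × cos 58.207° = 0.005 × 111699 × 0.5269 ≈ 294.244 m.
The two errors are perpendicular, so the maximum displacement is √(558.495² + 294.244²) ≈ 631.266 m.

631 meters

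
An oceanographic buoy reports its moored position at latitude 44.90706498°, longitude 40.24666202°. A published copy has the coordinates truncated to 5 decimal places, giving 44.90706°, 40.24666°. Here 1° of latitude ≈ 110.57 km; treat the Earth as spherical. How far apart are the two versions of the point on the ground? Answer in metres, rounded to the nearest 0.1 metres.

0.6 metres

The latitude changed by +0.00000498° and the longitude by +0.00000202°.
N–S: 0.00000498° × 110570 m/° = 0.550639 m.
East–west at this latitude: 0.00000202° × 110570 × cos 44.9071° ≈ 0.00000202 × 78311.5 = 0.158189 m.
Hypotenuse of the two orthogonal shifts: √(0.550639² + 0.158189²) = 0.572911 m.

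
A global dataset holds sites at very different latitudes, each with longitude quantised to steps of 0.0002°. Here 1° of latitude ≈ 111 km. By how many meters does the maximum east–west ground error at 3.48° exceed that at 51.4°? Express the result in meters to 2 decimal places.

4.15 meters

With a 0.0002° grid the true value lies within half a step, ±0.0002°/2 = ±0.0001°, of the stored one.
At 3.48°: 0.0001° × 111000 × cos 3.48° = 0.0001 × 111000 × 0.9982 ≈ 11.08 m.
Error at 51.4° = 0.0001° × 111000 × cos 51.4° ≈ 11.1 × 0.6239 = 6.9251 m.
So the lower-latitude error exceeds the higher by 11.08 − 6.9251 = 4.1545 m.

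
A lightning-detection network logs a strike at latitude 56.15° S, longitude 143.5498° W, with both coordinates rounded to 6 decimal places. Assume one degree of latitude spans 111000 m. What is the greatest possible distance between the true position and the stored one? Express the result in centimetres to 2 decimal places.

Rounding to 6 decimal places leaves each coordinate within ±5e-07° of the true value.
North–south component: 5e-07° × 111000 = 0.0555 m.
Longitude error → 5e-07 × 111000 × cos 56.15° = 5e-07 × 111000 × 0.5570 ≈ 0.0309146 m.
Worst case both components are at the extreme and orthogonal: √(0.0555² + 0.0309146²) ≈ 0.0635292 m.
That is 0.0635292 m = 6.3529 cm.

6.35 centimetres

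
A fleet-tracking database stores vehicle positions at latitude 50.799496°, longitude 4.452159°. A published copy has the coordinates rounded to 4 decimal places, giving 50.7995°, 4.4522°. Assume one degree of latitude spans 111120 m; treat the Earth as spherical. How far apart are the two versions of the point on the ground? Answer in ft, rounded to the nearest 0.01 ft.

The latitude changed by -0.000004° and the longitude by -0.000041°.
N–S: -0.000004° × 111120 m/° = -0.44448 m.
East–west at this latitude: -0.000041° × 111120 × cos 50.7995° ≈ -0.000041 × 70231.8 = -2.87951 m.
Hypotenuse of the two orthogonal shifts: √(0.44448² + 2.87951²) = 2.91361 m.
In feet: 2.91361 m ÷ 0.3048 ≈ 9.5591 ft.

9.56 ft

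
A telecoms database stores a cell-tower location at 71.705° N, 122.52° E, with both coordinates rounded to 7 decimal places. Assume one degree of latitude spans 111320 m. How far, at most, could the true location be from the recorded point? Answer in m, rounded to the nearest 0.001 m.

0.006 m

Rounding to 7 decimal places leaves each coordinate within ±5e-08° of the true value.
Latitude error → 5e-08 × 111320 = 0.005566 m along the meridian.
E–W at 71.705°: 5e-08° × 111320 × cos 71.705° = 5e-08 × 111320 × 0.3139 ≈ 0.00174722 m.
Worst case both components are at the extreme and orthogonal: √(0.005566² + 0.00174722²) ≈ 0.00583379 m.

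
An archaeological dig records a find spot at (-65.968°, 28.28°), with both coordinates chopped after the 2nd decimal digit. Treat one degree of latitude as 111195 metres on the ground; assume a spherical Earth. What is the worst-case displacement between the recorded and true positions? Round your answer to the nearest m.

1201 m

Truncating at 2 decimal places can drop up to a full unit in the last place, so each coordinate may be off by as much as 0.01°.
North–south component: 0.01° × 111195 = 1111.95 m.
Longitude error → 0.01 × 111195 × cos 65.968° = 0.01 × 111195 × 0.4072 ≈ 452.838 m.
Combining orthogonally: (1111.95² + 452.838²)^½ ≈ 1200.62 m.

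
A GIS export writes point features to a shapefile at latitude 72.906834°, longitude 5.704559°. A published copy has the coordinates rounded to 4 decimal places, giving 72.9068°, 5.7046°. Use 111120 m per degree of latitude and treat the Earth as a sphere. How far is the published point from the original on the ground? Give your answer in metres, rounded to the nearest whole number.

The latitude changed by +0.000034° and the longitude by -0.000041°.
N–S: 0.000034° × 111120 m/° = 3.77808 m.
East–west at this latitude: -0.000041° × 111120 × cos 72.9068° ≈ -0.000041 × 32661.2 = -1.33911 m.
Hypotenuse of the two orthogonal shifts: √(3.77808² + 1.33911²) = 4.00838 m.

4 metres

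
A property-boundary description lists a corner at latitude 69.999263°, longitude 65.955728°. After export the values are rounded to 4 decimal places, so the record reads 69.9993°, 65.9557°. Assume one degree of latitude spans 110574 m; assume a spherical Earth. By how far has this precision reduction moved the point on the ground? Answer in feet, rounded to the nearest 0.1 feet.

The latitude changed by -0.000037° and the longitude by +0.000028°.
N–S: -0.000037° × 110574 m/° = -4.09124 m.
East–west at this latitude: 0.000028° × 110574 × cos 69.9993° ≈ 0.000028 × 37819.8 = 1.05895 m.
Hypotenuse of the two orthogonal shifts: √(4.09124² + 1.05895²) = 4.22606 m.
In feet: 4.22606 m ÷ 0.3048 ≈ 13.865 ft.

13.9 feet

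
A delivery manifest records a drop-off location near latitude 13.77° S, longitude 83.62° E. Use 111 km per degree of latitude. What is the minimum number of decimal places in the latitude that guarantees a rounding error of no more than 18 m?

One degree of latitude covers 111000 m.
With N decimal places the half-ulp bound is 0.5·10⁻ᴺ°, or 0.5·10⁻ᴺ × 111000 m on the ground.
Setting 55500 × 10⁻ᴺ ≤ 18 gives 10ᴺ ≥ 3083, i.e. N ≥ 3.49.
N = 3 would give 55.5 m (too coarse); N = 4 gives 5.55 m ≤ 18 m.

4 decimal places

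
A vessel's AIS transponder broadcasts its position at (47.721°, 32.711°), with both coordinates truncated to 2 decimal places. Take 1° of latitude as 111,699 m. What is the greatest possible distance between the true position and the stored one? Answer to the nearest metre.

Truncating at 2 decimal places can drop up to a full unit in the last place, so each coordinate may be off by as much as 0.01°.
Latitude error → 0.01 × 111699 = 1116.99 m along the meridian.
E–W at 47.721°: 0.01° × 111699 × cos 47.721° = 0.01 × 111699 × 0.6727 ≈ 751.445 m.
Worst case both components are at the extreme and orthogonal: √(1116.99² + 751.445²) ≈ 1346.23 m.

1346 metres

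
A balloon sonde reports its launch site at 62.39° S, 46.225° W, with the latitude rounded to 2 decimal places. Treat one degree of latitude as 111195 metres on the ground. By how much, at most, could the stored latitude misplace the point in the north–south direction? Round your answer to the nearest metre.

556 metres

Rounding to 2 decimal places leaves the latitude within ±0.005° of the true value.
Along the meridian that is 0.005° × 111195 m/° = 555.975 m.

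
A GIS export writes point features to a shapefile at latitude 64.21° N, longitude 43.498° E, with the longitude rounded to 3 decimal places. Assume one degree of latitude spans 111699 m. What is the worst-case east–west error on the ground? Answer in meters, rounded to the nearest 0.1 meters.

Rounding to 3 decimal places leaves the longitude within ±0.0005° of the true value.
One degree of longitude at 64.21° is 111699 × cos 64.21° ≈ 111699 × 0.4351 = 48597.3 m.
East–west error: 0.0005° × 48597.3 m/° ≈ 24.2987 m.

24.3 meters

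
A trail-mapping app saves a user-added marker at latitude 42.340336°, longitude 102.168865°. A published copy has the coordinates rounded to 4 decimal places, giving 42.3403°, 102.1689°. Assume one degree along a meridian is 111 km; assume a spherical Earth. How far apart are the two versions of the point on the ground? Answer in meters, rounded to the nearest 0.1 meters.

Δlat = 42.340336 − 42.3403 = +0.000036°; Δlon = 102.168865 − 102.1689 = -0.000035°.
North–south shift: 0.000036 × 111000 = 3.996 m.
E–W at 42.3403°: -0.000035° × 111000 × cos 42.3403° = -0.000035 × 111000 × 0.7392 ≈ -2.87163 m.
Distance: √(3.996² + 2.87163²) ≈ 4.9208 m.

4.9 meters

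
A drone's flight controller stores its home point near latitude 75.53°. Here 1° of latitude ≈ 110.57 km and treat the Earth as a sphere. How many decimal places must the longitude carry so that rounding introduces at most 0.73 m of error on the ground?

5

At 75.53° one degree of longitude covers 110570 × cos 75.53° ≈ 110570 × 0.2499 ≈ 27628.5 m.
N decimal places → at most half a unit in the last place, 0.5 × 10⁻ᴺ° = 27628.5/2 × 10⁻ᴺ m.
Need 0.5 × 27628.5 × 10⁻ᴺ ≤ 0.73 → 10⁻ᴺ ≤ 5.284e-05, so N ≥ 4.28.
N = 4 would give 1.38 m (too coarse); N = 5 gives 0.138 m ≤ 0.73 m.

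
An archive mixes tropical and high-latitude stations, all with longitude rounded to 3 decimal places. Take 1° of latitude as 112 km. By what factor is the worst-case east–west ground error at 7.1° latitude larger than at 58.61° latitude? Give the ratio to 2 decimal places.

1.91

Rounding to 3 decimal places leaves the longitude within ±0.0005° of the true value.
Error at 7.1° = 0.0005° × 112000 × cos 7.1° ≈ 56 × 0.9923 = 55.571 m.
At 58.61°: 0.0005° × 112000 × cos 58.61° = 0.0005 × 112000 × 0.5209 ≈ 29.168 m.
The ratio reduces to cos 7.1° / cos 58.61° = 0.9923/0.5209 ≈ 1.9052.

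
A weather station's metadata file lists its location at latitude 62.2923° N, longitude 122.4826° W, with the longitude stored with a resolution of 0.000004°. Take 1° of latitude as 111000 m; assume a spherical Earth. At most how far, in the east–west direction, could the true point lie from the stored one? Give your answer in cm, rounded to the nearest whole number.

With a 0.000004° grid the true value lies within half a step, ±0.000004°/2 = ±2e-06°, of the stored one.
One degree of longitude at 62.2923° is 111000 × cos 62.2923° ≈ 111000 × 0.4650 = 51610.7 m.
So at most 2e-06° × 51610.7 ≈ 0.103221 m east–west.
That is 0.103221 m = 10.322 cm.

10 cm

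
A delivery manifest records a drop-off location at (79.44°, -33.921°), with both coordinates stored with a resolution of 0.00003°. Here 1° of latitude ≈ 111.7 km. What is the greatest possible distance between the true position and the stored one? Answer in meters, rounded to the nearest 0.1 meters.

1.7 meters

With a 0.00003° grid the true value lies within half a step, ±0.00003°/2 = ±1.5e-05°, of the stored one.
N–S: 1.5e-05° × 111700 m/° = 1.6755 m.
Longitude error → 1.5e-05 × 111700 × cos 79.44° = 1.5e-05 × 111700 × 0.1833 ≈ 0.307061 m.
Worst case both components are at the extreme and orthogonal: √(1.6755² + 0.307061²) ≈ 1.7034 m.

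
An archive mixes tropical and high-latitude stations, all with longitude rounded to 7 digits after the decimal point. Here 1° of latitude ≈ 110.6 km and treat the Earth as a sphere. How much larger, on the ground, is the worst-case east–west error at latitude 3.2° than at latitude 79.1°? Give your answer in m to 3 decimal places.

Rounding to 7 decimal places leaves the longitude within ±5e-08° of the true value.
At 3.2°: 5e-08° × 110600 × cos 3.2° = 5e-08 × 110600 × 0.9984 ≈ 0.0055214 m.
At 79.1°: 5e-08° × 110600 × cos 79.1° = 5e-08 × 110600 × 0.1891 ≈ 0.0010457 m.
Difference: 0.0055214 − 0.0010457 = 0.0044757 m.

0.004 m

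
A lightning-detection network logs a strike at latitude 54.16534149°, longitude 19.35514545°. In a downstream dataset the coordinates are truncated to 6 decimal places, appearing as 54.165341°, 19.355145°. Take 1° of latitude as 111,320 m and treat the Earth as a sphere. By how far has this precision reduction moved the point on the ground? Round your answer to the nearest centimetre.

6 centimetres

The latitude changed by +0.00000049° and the longitude by +0.00000045°.
North–south shift: 0.00000049 × 111320 = 0.0545468 m.
East–west at this latitude: 0.00000045° × 111320 × cos 54.1653° ≈ 0.00000045 × 65172.1 = 0.0293274 m.
Hypotenuse of the two orthogonal shifts: √(0.0545468² + 0.0293274²) = 0.061931 m.
That is 0.061931 m = 6.1931 cm.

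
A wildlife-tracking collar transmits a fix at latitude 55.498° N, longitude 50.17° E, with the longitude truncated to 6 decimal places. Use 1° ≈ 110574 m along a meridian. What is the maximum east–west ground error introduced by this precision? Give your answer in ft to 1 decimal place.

Truncating at 6 decimal places can drop up to a full unit in the last place, so the longitude may be off by as much as 1e-06°.
At latitude 55.498° a degree of longitude spans 110574 m × cos 55.498° = 110574 × 0.5664 ≈ 62633 m.
So at most 1e-06° × 62633 ≈ 0.062633 m east–west.
Converting: 0.062633 m × 3.2808 ft/m ≈ 0.20549 ft.

0.2 ft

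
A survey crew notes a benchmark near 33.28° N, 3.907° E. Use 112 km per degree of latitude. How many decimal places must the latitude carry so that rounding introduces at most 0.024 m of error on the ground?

One degree of latitude covers 112000 m.
N decimal places → at most half a unit in the last place, 0.5 × 10⁻ᴺ° = 112000/2 × 10⁻ᴺ m.
Setting 56000 × 10⁻ᴺ ≤ 0.024 gives 10ᴺ ≥ 2.333e+06, i.e. N ≥ 6.37.
N = 6 would give 0.056 m (too coarse); N = 7 gives 0.0056 m ≤ 0.024 m.

7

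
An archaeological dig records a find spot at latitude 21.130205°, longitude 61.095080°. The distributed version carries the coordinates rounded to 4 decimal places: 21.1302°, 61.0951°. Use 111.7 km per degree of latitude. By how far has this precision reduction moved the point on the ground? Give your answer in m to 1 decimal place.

Δlat = 21.130205 − 21.1302 = +0.000005°; Δlon = 61.095080 − 61.0951 = -0.000020°.
N–S: 0.000005° × 111700 m/° = 0.5585 m.
East–west at this latitude: -0.000020° × 111700 × cos 21.1302° ≈ -0.000020 × 104190 = -2.08379 m.
Combined displacement = (0.5585² + 2.08379²)^½ ≈ 2.15734 m.

2.2 m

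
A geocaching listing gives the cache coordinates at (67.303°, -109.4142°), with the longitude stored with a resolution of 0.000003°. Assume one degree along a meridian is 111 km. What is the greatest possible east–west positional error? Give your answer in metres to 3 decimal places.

0.064 metres

With a 0.000003° grid the true value lies within half a step, ±0.000003°/2 = ±1.5e-06°, of the stored one.
At latitude 67.303° a degree of longitude spans 111000 m × cos 67.303° = 111000 × 0.3859 ≈ 42830.2 m.
East–west error: 1.5e-06° × 42830.2 m/° ≈ 0.0642453 m.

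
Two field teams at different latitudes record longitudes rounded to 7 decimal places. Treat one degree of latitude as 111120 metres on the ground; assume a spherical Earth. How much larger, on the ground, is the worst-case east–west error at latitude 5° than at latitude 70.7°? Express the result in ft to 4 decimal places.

0.0121 ft

Rounding to 7 decimal places leaves the longitude within ±5e-08° of the true value.
At 5°: 5e-08° × 111120 × cos 5° = 5e-08 × 111120 × 0.9962 ≈ 0.0055349 m.
At 70.7°: 5e-08° × 111120 × cos 70.7° = 5e-08 × 111120 × 0.3305 ≈ 0.0018363 m.
Difference: 0.0055349 − 0.0018363 = 0.0036985 m.
In feet: 0.00369852 m ÷ 0.3048 ≈ 0.012134 ft.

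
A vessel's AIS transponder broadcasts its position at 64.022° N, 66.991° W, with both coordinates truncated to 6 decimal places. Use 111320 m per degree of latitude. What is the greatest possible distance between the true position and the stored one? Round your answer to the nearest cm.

Truncating at 6 decimal places can drop up to a full unit in the last place, so each coordinate may be off by as much as 1e-06°.
Latitude error → 1e-06 × 111320 = 0.11132 m along the meridian.
Longitude error → 1e-06 × 111320 × cos 64.022° = 1e-06 × 111320 × 0.4380 ≈ 0.0487611 m.
Worst case both components are at the extreme and orthogonal: √(0.11132² + 0.0487611²) ≈ 0.121531 m.
That is 0.121531 m = 12.153 cm.

12 cm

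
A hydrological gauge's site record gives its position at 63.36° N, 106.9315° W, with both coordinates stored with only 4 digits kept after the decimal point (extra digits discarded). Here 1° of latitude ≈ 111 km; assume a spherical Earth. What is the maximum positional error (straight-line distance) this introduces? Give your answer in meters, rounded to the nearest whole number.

12 meters

Truncating at 4 decimal places can drop up to a full unit in the last place, so each coordinate may be off by as much as 0.0001°.
N–S: 0.0001° × 111000 m/° = 11.1 m.
East–west component at 63.36°: 0.0001° × 111000 × cos 63.36° ≈ 0.0001 × 49770.5 ≈ 4.97705 m.
Combining orthogonally: (11.1² + 4.97705²)^½ ≈ 12.1647 m.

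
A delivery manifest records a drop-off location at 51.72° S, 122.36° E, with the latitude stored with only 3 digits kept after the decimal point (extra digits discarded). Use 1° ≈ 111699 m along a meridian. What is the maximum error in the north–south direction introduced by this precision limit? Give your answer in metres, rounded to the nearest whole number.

112 metres

Truncating at 3 decimal places can drop up to a full unit in the last place, so the latitude may be off by as much as 0.001°.
Along the meridian that is 0.001° × 111699 m/° = 111.699 m.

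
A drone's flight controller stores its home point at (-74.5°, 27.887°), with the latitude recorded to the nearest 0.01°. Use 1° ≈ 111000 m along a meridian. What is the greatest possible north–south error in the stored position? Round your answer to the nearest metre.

Rounding to 2 decimal places leaves the latitude within ±0.005° of the true value.
North–south distance: 0.005° × 111000 m/° = 555 m.

555 metres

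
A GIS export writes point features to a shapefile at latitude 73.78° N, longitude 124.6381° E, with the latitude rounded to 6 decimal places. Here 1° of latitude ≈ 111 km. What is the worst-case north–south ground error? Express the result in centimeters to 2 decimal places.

5.55 centimeters

Rounding to 6 decimal places leaves the latitude within ±5e-07° of the true value.
Along the meridian that is 5e-07° × 111000 m/° = 0.0555 m.
That is 0.0555 m = 5.55 cm.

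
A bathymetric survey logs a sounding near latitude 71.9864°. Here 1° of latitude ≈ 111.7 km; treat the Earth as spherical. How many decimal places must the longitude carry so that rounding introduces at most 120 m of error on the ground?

At 71.9864° one degree of longitude covers 111700 × cos 71.9864° ≈ 111700 × 0.3092 ≈ 34542.4 m.
N decimal places → at most half a unit in the last place, 0.5 × 10⁻ᴺ° = 34542.4/2 × 10⁻ᴺ m.
Setting 17271.2 × 10⁻ᴺ ≤ 120 gives 10ᴺ ≥ 143.9, i.e. N ≥ 2.16.
At 2 places the error can reach 173 m, but 3 places keeps it to 17.3 m.

3 decimal places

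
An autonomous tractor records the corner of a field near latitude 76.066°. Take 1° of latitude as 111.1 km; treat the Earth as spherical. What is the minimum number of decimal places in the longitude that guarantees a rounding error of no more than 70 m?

At 76.066° one degree of longitude covers 111100 × cos 76.066° ≈ 111100 × 0.2408 ≈ 26753.3 m.
Rounding to N decimal places gives at most 0.5 × 10⁻ᴺ degrees of error, i.e. 0.5 × 10⁻ᴺ × 26753.3 m.
Setting 13376.7 × 10⁻ᴺ ≤ 70 gives 10ᴺ ≥ 191.1, i.e. N ≥ 2.28.
So 3 decimal places suffice (13.4 m); 2 would allow up to 134 m.

3 decimal places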